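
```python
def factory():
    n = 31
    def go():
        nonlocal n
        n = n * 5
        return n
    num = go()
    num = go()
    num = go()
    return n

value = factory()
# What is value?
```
3875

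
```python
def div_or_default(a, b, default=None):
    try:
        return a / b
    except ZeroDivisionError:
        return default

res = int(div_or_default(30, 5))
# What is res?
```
6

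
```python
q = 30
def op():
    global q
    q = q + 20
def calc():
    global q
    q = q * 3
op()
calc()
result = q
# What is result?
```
150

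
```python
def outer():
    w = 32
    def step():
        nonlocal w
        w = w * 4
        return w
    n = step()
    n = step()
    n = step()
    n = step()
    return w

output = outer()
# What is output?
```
8192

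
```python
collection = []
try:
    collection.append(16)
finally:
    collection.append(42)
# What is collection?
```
[16, 42]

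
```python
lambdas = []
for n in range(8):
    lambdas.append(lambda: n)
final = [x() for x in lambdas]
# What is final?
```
[7, 7, 7, 7, 7, 7, 7, 7]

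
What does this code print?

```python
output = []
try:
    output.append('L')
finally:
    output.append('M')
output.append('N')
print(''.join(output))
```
LMN

try/finally without except, no exception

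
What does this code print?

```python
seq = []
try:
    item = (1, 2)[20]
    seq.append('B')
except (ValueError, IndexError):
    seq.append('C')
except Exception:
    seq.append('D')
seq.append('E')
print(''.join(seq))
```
CE

IndexError matches tuple containing it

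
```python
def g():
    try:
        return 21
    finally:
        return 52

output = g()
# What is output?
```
52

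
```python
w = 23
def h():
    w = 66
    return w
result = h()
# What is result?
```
66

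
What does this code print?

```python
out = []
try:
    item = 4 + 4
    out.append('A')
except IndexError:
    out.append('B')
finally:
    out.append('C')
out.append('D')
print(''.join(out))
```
ACD

finally runs after normal execution too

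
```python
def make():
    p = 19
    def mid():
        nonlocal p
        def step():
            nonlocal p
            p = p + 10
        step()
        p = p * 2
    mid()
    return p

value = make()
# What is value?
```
58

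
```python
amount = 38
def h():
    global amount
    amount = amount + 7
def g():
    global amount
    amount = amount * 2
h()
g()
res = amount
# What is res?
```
90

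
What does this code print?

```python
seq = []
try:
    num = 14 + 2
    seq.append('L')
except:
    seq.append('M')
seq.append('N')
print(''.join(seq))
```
LN

No exception, try block completes normally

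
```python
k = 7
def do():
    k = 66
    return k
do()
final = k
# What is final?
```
7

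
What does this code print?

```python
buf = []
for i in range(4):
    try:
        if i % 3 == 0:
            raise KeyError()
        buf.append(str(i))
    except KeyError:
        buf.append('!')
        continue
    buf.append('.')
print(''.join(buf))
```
!1.2.!

continue in except skips rest of loop body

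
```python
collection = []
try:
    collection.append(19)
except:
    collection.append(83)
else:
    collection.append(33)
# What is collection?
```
[19, 33]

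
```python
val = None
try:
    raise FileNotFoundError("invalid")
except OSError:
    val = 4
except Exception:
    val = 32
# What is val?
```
4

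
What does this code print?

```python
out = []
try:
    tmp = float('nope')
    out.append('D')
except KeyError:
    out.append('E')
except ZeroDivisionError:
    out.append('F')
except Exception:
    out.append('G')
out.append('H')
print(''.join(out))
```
GH

ValueError not specifically caught, falls to Exception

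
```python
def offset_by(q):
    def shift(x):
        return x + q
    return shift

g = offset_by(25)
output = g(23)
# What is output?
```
48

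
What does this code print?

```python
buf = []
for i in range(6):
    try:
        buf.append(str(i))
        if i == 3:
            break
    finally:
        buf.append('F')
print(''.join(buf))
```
0F1F2F3F

finally runs even when breaking out of loop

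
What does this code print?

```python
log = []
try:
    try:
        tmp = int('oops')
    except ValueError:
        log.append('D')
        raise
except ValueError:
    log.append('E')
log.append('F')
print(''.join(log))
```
DEF

raise without argument re-raises current exception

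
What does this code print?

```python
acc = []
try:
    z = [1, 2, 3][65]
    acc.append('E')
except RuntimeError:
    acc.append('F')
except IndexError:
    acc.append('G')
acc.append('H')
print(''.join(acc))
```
GH

IndexError is caught by its specific handler, not RuntimeError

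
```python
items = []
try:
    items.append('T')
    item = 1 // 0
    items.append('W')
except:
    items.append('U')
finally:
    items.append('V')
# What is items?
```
['T', 'U', 'V']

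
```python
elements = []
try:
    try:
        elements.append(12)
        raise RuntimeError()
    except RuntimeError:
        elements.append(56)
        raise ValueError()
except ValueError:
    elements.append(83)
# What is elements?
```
[12, 56, 83]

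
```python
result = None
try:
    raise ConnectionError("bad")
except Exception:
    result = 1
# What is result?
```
1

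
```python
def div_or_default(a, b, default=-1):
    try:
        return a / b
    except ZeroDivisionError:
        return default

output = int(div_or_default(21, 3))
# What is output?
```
7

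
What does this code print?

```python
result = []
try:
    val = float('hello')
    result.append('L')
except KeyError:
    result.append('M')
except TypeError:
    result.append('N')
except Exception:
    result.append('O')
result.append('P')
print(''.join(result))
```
OP

ValueError not specifically caught, falls to Exception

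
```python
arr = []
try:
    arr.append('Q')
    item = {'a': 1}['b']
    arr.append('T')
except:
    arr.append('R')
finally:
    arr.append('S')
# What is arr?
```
['Q', 'R', 'S']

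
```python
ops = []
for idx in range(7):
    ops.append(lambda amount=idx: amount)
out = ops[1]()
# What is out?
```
1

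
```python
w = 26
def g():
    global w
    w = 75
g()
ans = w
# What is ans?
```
75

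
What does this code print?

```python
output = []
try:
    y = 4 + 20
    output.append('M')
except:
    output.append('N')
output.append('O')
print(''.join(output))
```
MO

No exception, try block completes normally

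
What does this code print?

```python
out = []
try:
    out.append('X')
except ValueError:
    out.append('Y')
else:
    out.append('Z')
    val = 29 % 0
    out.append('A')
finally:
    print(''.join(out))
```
XZ

Try succeeds, else appends 'Z', ZeroDivisionError in else is uncaught, finally prints before exception propagates ('A' never appended)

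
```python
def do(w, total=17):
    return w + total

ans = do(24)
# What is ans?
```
41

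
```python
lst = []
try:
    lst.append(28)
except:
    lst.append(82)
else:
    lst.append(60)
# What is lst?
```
[28, 60]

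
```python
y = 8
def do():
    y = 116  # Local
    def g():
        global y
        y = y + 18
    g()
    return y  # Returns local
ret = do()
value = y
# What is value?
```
26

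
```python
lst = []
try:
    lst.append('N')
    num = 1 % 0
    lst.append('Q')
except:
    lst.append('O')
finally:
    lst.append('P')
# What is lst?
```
['N', 'O', 'P']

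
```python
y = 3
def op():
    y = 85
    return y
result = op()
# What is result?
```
85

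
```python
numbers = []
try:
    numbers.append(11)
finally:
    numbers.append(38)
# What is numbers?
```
[11, 38]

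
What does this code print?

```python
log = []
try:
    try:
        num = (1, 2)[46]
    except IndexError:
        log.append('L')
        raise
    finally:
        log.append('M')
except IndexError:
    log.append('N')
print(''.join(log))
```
LMN

finally runs before re-raised exception propagates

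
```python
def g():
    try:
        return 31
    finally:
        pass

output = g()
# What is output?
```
31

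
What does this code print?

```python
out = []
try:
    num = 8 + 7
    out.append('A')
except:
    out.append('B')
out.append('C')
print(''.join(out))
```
AC

No exception, try block completes normally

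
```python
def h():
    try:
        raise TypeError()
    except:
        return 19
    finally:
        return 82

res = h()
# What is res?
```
82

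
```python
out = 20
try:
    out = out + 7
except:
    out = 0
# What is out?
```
27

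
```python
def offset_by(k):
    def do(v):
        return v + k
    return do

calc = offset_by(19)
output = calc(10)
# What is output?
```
29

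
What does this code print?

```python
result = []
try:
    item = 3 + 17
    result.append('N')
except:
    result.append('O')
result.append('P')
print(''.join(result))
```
NP

No exception, try block completes normally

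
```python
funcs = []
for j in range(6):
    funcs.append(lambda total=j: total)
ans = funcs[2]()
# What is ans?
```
2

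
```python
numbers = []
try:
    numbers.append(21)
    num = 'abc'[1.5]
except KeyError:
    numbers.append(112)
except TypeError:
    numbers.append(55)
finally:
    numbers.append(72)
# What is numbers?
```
[21, 55, 72]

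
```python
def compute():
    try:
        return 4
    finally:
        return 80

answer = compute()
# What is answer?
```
80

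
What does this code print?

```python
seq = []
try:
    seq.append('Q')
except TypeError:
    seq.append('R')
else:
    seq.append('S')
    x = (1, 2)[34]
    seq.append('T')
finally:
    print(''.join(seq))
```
QS

Try succeeds, else appends 'S', IndexError in else is uncaught, finally prints before exception propagates ('T' never appended)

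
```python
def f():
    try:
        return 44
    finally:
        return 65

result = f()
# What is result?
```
65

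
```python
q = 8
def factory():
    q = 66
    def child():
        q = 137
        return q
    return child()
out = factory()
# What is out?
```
137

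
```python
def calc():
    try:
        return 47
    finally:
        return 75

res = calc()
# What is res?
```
75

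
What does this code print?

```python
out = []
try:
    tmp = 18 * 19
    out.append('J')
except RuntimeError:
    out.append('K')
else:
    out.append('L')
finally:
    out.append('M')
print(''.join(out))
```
JLM

else runs before finally when no exception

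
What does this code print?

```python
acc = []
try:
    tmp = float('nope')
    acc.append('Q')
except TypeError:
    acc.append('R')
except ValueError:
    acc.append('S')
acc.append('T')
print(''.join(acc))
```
ST

ValueError is caught by its specific handler, not TypeError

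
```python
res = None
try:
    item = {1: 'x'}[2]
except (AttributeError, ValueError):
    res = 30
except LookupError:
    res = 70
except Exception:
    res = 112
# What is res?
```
70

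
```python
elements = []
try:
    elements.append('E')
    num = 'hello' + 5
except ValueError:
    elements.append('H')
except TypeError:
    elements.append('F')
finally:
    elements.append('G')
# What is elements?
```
['E', 'F', 'G']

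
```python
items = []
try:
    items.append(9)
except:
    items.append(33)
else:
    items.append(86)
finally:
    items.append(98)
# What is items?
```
[9, 86, 98]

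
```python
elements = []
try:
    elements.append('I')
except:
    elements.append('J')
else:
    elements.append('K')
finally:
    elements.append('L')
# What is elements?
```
['I', 'K', 'L']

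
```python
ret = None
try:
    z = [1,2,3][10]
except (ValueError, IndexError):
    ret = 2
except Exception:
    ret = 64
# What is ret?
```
2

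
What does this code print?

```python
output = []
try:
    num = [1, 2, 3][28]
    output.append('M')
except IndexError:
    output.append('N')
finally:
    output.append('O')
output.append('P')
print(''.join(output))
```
NOP

finally always runs, even after exception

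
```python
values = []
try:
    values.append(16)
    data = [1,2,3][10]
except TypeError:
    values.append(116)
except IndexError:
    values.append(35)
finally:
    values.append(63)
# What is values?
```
[16, 35, 63]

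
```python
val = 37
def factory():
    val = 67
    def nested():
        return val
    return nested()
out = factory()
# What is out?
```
67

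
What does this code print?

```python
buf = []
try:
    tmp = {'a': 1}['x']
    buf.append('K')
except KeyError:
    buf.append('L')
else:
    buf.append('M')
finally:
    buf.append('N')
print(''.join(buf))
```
LN

Exception: except runs, else skipped, finally runs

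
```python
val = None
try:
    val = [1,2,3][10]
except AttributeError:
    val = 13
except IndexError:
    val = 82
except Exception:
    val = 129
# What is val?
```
82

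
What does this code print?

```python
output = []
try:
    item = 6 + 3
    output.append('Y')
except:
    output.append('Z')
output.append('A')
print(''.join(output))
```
YA

No exception, try block completes normally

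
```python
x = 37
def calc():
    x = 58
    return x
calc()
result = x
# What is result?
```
37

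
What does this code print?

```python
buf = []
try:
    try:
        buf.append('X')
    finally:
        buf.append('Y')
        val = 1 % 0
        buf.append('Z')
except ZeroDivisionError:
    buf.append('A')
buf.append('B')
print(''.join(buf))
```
XYAB

Exception in inner finally caught by outer except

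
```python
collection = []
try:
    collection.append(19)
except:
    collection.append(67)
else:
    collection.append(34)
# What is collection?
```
[19, 34]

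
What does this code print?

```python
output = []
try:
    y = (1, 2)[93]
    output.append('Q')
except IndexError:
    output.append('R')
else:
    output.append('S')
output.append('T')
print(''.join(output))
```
RT

else block skipped when exception is caught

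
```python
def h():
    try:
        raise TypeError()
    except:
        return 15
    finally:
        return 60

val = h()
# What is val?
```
60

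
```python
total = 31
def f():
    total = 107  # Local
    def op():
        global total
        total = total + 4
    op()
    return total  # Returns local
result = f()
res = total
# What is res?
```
35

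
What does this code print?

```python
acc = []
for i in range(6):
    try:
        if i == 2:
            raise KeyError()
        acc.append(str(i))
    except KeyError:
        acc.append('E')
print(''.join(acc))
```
01E345

Exception on i=2 caught, loop continues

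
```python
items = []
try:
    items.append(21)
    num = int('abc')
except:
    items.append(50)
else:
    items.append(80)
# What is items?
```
[21, 50]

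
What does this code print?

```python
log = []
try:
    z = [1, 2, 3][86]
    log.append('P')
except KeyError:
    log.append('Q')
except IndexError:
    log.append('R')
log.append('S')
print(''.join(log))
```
RS

IndexError is caught by its specific handler, not KeyError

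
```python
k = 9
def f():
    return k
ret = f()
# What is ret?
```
9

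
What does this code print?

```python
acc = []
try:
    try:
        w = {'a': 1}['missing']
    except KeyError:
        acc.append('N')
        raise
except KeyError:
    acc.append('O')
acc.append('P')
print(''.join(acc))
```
NOP

raise without argument re-raises current exception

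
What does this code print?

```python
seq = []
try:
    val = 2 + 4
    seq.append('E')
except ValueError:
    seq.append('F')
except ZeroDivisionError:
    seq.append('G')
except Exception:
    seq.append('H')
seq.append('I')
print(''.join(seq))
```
EI

No exception, try block completes normally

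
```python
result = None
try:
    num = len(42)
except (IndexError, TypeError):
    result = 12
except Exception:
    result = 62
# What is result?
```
12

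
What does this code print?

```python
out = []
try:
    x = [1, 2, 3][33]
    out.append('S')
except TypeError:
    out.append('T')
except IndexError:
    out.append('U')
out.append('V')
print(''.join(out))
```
UV

IndexError is caught by its specific handler, not TypeError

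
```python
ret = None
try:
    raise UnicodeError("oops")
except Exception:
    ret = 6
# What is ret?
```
6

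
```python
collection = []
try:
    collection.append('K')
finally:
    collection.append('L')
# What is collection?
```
['K', 'L']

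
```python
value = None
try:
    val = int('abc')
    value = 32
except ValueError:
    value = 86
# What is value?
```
86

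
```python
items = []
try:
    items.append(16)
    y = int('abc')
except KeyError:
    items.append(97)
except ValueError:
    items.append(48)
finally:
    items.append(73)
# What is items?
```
[16, 48, 73]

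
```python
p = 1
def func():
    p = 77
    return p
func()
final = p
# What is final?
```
1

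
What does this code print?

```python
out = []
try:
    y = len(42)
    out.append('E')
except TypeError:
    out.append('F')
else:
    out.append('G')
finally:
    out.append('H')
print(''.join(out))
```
FH

Exception: except runs, else skipped, finally runs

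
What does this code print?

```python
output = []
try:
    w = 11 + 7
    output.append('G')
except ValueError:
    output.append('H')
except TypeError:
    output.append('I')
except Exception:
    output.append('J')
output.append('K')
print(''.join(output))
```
GK

No exception, try block completes normally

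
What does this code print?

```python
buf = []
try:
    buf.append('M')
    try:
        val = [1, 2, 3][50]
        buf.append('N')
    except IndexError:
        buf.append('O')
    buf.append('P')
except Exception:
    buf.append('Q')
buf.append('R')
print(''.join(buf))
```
MOPR

Inner exception caught by inner handler, outer continues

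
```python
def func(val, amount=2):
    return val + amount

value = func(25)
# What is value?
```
27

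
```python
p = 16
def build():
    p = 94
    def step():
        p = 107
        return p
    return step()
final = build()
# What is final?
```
107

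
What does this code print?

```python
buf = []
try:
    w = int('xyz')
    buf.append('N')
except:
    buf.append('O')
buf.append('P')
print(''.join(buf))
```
OP

Exception raised in try, caught by bare except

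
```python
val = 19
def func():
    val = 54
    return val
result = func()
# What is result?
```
54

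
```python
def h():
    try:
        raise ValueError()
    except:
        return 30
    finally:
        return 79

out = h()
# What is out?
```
79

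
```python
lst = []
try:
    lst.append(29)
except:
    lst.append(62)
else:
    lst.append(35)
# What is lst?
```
[29, 35]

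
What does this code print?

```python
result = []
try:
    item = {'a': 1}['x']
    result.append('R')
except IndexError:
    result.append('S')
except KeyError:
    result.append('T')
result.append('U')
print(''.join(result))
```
TU

KeyError is caught by its specific handler, not IndexError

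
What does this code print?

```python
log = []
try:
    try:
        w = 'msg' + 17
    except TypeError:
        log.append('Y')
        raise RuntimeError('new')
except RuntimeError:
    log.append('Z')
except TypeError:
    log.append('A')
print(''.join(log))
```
YZ

New RuntimeError raised, caught by outer RuntimeError handler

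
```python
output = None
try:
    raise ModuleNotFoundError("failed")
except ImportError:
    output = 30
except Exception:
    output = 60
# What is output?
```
30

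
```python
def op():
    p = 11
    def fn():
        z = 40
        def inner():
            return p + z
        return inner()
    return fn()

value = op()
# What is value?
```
51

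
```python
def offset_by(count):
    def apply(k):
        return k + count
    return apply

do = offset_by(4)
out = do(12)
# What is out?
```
16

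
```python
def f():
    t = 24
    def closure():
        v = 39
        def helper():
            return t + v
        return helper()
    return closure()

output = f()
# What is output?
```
63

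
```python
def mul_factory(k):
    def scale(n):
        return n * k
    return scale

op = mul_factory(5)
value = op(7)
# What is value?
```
35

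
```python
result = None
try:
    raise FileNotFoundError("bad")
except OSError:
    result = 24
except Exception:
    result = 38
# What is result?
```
24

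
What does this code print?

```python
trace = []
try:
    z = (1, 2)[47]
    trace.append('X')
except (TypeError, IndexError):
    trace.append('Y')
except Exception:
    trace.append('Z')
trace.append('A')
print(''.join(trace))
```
YA

IndexError matches tuple containing it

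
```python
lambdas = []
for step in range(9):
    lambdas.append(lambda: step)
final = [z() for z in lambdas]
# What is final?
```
[8, 8, 8, 8, 8, 8, 8, 8, 8]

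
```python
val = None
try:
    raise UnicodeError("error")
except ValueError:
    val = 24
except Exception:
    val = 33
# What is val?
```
24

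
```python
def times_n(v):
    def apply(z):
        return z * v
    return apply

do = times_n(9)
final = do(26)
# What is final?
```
234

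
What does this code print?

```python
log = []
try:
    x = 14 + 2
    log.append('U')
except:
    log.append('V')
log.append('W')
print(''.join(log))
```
UW

No exception, try block completes normally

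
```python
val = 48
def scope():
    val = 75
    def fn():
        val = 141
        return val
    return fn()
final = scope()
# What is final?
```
141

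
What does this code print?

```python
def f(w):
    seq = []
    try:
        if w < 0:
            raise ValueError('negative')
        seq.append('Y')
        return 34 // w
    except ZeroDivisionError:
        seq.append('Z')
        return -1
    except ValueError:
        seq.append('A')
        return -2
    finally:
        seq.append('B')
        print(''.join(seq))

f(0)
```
YZB

w=0 causes ZeroDivisionError, caught, finally prints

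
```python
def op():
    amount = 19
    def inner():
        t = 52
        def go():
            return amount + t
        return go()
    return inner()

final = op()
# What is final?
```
71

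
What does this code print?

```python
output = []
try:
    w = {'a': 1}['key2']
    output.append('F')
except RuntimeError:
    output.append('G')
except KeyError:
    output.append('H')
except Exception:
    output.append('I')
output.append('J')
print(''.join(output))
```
HJ

KeyError matches before generic Exception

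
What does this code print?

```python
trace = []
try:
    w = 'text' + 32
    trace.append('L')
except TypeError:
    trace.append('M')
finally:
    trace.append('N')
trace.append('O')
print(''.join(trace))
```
MNO

finally always runs, even after exception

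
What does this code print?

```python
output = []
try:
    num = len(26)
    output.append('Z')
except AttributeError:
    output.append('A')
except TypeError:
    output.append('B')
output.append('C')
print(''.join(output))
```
BC

TypeError is caught by its specific handler, not AttributeError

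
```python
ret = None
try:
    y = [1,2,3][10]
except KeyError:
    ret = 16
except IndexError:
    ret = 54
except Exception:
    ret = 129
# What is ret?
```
54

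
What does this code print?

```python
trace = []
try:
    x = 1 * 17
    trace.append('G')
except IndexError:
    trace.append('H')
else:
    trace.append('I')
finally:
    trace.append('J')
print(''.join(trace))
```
GIJ

else runs before finally when no exception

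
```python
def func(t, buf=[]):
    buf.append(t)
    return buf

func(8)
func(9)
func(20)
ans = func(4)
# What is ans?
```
[8, 9, 20, 4]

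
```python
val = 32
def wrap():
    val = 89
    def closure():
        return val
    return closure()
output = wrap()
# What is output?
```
89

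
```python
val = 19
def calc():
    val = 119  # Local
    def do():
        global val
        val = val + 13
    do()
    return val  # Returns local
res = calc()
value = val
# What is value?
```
32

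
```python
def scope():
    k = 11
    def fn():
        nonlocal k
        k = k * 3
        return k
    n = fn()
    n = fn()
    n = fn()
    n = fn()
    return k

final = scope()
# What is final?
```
891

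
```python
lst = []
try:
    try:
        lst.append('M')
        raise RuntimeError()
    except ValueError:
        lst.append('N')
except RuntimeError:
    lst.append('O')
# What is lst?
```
['M', 'O']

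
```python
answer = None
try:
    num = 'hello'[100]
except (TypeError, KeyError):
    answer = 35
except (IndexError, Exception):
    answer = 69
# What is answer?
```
69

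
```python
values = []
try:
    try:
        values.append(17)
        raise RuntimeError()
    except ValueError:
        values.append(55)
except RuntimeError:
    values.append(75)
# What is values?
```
[17, 75]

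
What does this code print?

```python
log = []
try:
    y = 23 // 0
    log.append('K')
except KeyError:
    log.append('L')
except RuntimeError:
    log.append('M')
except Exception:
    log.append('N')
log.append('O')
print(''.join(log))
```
NO

ZeroDivisionError not specifically caught, falls to Exception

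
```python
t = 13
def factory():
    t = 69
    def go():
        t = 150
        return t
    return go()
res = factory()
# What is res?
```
150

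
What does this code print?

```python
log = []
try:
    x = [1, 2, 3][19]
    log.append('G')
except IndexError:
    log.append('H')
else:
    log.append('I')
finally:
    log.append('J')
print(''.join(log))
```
HJ

Exception: except runs, else skipped, finally runs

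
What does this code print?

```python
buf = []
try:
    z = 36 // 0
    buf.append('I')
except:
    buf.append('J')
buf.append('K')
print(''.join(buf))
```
JK

Exception raised in try, caught by bare except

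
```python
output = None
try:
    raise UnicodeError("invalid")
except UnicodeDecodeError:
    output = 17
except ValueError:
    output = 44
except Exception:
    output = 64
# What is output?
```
44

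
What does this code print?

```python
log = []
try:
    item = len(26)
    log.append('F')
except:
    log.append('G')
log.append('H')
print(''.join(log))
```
GH

Exception raised in try, caught by bare except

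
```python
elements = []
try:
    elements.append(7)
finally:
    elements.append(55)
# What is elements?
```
[7, 55]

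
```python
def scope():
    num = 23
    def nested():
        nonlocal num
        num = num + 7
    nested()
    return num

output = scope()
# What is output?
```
30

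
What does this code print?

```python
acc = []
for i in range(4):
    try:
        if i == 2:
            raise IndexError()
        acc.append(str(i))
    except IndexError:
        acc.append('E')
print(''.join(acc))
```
01E3

Exception on i=2 caught, loop continues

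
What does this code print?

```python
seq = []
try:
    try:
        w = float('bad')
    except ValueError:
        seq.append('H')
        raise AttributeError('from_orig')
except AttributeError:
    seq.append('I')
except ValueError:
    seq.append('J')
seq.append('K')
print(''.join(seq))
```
HIK

AttributeError raised and caught, original ValueError not re-raised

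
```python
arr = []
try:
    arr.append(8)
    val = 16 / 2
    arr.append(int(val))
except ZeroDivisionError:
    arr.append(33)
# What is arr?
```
[8, 8]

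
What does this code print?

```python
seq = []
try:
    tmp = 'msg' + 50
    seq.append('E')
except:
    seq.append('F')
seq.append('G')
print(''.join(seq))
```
FG

Exception raised in try, caught by bare except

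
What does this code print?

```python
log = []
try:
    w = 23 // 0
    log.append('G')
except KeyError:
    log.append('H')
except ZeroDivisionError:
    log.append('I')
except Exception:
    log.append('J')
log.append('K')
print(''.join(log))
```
IK

ZeroDivisionError matches before generic Exception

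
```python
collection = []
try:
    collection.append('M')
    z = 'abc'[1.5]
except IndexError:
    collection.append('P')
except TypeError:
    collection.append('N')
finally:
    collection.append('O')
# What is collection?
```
['M', 'N', 'O']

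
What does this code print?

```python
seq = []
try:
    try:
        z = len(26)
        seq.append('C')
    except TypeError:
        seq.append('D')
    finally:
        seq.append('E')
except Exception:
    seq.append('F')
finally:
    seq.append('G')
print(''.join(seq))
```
DEG

Both finally blocks run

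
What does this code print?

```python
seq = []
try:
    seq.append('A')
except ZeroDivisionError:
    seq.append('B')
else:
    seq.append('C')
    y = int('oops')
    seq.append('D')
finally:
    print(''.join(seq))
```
AC

Try succeeds, else appends 'C', ValueError in else is uncaught, finally prints before exception propagates ('D' never appended)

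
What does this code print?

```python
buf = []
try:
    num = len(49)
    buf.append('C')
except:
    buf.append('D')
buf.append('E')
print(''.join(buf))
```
DE

Exception raised in try, caught by bare except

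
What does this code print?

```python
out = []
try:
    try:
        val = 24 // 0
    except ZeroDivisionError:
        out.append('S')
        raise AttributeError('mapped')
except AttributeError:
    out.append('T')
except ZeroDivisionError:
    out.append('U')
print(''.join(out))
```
ST

New AttributeError raised, caught by outer AttributeError handler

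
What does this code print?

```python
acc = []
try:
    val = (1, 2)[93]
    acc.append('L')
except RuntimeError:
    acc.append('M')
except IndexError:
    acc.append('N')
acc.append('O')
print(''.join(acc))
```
NO

IndexError is caught by its specific handler, not RuntimeError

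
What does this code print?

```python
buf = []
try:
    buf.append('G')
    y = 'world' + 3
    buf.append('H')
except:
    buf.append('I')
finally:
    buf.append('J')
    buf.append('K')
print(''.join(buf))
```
GIJK

Code before exception runs, then except, then all of finally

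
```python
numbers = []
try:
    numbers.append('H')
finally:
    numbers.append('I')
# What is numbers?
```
['H', 'I']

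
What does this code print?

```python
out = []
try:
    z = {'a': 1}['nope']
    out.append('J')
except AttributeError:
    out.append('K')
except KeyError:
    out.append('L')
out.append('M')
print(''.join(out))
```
LM

KeyError is caught by its specific handler, not AttributeError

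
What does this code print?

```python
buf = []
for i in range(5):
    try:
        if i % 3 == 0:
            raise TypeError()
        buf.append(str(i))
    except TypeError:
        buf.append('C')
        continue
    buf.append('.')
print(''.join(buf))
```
C1.2.C4.

continue in except skips rest of loop body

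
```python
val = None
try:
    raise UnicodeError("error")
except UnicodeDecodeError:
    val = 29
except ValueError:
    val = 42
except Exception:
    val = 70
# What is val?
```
42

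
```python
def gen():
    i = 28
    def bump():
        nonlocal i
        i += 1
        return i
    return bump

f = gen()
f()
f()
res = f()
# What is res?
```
31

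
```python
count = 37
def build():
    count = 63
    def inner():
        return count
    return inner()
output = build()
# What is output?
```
63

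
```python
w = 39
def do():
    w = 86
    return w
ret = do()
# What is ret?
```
86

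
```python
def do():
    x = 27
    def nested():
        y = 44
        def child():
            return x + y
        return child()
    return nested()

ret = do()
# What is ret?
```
71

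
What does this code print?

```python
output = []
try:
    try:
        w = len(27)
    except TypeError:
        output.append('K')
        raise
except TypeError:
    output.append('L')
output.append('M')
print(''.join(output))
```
KLM

raise without argument re-raises current exception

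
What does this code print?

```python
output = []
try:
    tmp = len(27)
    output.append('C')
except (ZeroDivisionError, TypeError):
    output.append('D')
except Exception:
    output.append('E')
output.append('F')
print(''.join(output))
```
DF

TypeError matches tuple containing it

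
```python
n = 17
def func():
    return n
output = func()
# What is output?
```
17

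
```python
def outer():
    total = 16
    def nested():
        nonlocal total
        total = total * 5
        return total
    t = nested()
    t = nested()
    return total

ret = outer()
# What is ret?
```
400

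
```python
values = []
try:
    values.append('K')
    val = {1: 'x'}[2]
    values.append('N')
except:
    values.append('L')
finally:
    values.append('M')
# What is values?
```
['K', 'L', 'M']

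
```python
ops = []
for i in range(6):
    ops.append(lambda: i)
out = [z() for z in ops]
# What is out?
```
[5, 5, 5, 5, 5, 5]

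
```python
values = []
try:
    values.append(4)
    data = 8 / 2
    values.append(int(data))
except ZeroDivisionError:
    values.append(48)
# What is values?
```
[4, 4]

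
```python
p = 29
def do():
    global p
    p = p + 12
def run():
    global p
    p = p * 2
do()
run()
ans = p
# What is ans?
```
82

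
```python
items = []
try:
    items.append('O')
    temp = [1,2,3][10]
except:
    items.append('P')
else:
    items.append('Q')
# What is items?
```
['O', 'P']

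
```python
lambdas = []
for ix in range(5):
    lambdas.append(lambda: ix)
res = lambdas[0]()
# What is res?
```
4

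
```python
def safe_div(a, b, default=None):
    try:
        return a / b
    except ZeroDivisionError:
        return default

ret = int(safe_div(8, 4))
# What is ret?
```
2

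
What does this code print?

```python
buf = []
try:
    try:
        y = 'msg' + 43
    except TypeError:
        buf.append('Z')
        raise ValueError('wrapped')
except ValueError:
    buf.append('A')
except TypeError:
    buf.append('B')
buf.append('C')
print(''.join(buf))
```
ZAC

ValueError raised and caught, original TypeError not re-raised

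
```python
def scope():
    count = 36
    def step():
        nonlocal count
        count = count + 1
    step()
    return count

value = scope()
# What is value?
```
37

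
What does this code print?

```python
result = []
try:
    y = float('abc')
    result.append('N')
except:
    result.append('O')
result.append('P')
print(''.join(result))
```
OP

Exception raised in try, caught by bare except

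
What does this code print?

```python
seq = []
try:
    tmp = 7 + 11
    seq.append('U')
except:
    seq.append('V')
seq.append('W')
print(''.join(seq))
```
UW

No exception, try block completes normally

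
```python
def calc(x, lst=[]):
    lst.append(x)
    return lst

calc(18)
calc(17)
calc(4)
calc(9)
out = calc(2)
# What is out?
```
[18, 17, 4, 9, 2]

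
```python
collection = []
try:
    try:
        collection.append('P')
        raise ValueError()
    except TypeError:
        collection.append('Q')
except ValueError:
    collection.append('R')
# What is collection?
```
['P', 'R']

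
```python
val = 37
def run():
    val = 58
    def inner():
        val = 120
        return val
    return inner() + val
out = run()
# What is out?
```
178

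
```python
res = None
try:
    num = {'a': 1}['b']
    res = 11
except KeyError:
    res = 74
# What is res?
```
74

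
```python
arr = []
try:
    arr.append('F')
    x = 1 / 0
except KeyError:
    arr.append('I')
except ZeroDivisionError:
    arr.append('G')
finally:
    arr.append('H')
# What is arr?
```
['F', 'G', 'H']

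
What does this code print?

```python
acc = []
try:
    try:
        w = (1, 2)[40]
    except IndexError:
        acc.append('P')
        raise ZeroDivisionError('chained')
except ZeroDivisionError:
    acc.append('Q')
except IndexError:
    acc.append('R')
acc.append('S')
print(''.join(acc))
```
PQS

ZeroDivisionError raised and caught, original IndexError not re-raised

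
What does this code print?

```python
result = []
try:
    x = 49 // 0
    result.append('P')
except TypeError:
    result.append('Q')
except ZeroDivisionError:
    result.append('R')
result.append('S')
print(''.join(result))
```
RS

ZeroDivisionError is caught by its specific handler, not TypeError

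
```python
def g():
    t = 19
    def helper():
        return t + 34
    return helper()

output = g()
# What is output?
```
53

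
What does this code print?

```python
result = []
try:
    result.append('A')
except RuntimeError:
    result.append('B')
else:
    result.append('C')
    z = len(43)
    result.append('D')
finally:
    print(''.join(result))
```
AC

Try succeeds, else appends 'C', TypeError in else is uncaught, finally prints before exception propagates ('D' never appended)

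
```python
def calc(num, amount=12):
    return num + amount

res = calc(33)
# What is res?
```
45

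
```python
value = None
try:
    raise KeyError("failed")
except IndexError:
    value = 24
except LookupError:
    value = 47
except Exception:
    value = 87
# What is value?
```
47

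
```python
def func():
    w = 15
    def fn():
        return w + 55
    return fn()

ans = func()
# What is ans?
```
70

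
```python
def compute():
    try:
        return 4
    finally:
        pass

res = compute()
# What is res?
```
4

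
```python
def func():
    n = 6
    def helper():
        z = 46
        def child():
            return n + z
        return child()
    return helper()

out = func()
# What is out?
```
52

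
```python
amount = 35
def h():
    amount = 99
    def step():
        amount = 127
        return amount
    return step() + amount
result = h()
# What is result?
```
226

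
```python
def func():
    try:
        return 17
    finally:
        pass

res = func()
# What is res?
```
17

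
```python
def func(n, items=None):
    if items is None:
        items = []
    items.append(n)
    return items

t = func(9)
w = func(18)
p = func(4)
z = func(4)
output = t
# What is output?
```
[9]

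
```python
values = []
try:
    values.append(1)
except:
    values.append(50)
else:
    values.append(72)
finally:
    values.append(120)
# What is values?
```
[1, 72, 120]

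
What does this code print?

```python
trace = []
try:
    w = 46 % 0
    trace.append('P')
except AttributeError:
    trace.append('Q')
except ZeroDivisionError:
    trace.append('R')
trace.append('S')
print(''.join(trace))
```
RS

ZeroDivisionError is caught by its specific handler, not AttributeError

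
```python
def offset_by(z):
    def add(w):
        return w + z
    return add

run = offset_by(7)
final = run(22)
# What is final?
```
29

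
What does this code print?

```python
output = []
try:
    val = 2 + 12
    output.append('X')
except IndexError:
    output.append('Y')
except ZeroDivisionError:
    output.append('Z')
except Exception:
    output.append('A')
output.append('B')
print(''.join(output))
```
XB

No exception, try block completes normally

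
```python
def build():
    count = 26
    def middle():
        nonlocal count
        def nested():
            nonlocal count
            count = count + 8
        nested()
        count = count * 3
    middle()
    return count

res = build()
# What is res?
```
102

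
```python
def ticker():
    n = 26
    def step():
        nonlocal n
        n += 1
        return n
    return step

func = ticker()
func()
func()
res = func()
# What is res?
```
29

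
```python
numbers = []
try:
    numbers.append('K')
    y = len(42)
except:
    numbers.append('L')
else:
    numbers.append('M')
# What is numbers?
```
['K', 'L']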